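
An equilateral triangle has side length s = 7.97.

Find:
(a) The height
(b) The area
(a) The height splits the triangle into two 30-60-90 halves: h = s·√3/2 = 7.97·1.73205/2 ≈ 13.8044/2 ≈ 6.90222
(b) Area = (√3/4)·s² = (√3/4)·7.97² = (√3/4)·63.5209 ≈ 0.433013·63.5209 ≈ 27.5054

Height = 6.902, Area = 27.51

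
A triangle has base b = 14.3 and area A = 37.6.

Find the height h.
A = ½·b·h  ⇒  h = 2A/b = 2·37.6/14.3 = 75.2/14.3 ≈ 5.25874

h = 5.259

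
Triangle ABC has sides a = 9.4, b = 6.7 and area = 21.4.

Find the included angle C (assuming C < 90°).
Area = ½·a·b·sin(C)  ⇒  sin(C) = 2·Area/(a·b) = 2·21.4/(9.4·6.7) = 42.8/62.98 ≈ 0.679581
C = arcsin(0.679581) ≈ 42.8109° (taking the acute solution since C < 90°)

C = 42.81°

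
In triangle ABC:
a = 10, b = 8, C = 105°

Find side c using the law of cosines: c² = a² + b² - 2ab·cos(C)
c² = 10² + 8² − 2·10·8·cos(105°)
cos(105°) ≈ -0.258819
c² ≈ 100 + 64 − 160·(-0.258819) ≈ 164 + 41.411 ≈ 205.411
c ≈ √205.411 ≈ 14.3322

c = 14.33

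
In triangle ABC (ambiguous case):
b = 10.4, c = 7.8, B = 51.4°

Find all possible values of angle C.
b/sin(B) = c/sin(C)  ⇒  sin(C) = c·sin(B)/b = 7.8·sin(51.4°)/10.4
sin(51.4°) ≈ 0.78152
sin(C) ≈ 7.8·0.78152/10.4 ≈ 6.09586/10.4 ≈ 0.58614
Candidate 1: C₁ = arcsin(0.58614) ≈ 35.8836°  →  A = 180° − 51.4° − 35.8836° ≈ 92.7164° > 0, valid
Candidate 2: C₂ = 180° − C₁ ≈ 144.116°  →  A = 180° − 51.4° − 144.116° ≈ -15.5164° ≤ 0, not a valid triangle

C = 35.88° (one solution)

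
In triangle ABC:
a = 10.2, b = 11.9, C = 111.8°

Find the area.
Two sides and the included angle (SAS): A = ½·a·b·sin(C) = ½·10.2·11.9·sin(111.8°)
sin(111.8°) ≈ 0.928486
A ≈ ½·121.38·0.928486 = 60.69·0.928486 ≈ 56.3498

Area = 56.35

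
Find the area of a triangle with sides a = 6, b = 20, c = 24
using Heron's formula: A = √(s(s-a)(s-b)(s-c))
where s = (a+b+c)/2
s = (6 + 20 + 24)/2 = 50/2 = 25
s − a = 19, s − b = 5, s − c = 1
s(s−a)(s−b)(s−c) = 25·19·5·1 = 2375
Area = √2375 ≈ 48.734

s = 25.0, Area = 48.73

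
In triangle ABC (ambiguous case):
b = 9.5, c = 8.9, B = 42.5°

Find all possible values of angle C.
b/sin(B) = c/sin(C)  ⇒  sin(C) = c·sin(B)/b = 8.9·sin(42.5°)/9.5
sin(42.5°) ≈ 0.67559
sin(C) ≈ 8.9·0.67559/9.5 ≈ 6.01275/9.5 ≈ 0.632921
Candidate 1: C₁ = arcsin(0.632921) ≈ 39.266°  →  A = 180° − 42.5° − 39.266° ≈ 98.234° > 0, valid
Candidate 2: C₂ = 180° − C₁ ≈ 140.734°  →  A = 180° − 42.5° − 140.734° ≈ -3.234° ≤ 0, not a valid triangle

C = 39.27° (one solution)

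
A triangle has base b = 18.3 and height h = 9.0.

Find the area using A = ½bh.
A = ½·b·h = ½·18.3·9.0 = ½·164.7 = 82.35

Area = 82.35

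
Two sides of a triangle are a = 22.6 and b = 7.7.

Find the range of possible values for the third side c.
Triangle inequality: |a − b| < c < a + b
|a − b| = |22.6 − 7.7| = 14.9
a + b = 22.6 + 7.7 = 30.3

14.9 < c < 30.3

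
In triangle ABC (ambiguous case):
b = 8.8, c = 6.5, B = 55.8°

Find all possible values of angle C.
b/sin(B) = c/sin(C)  ⇒  sin(C) = c·sin(B)/b = 6.5·sin(55.8°)/8.8
sin(55.8°) ≈ 0.827081
sin(C) ≈ 6.5·0.827081/8.8 ≈ 5.37602/8.8 ≈ 0.610912
Candidate 1: C₁ = arcsin(0.610912) ≈ 37.6555°  →  A = 180° − 55.8° − 37.6555° ≈ 86.5445° > 0, valid
Candidate 2: C₂ = 180° − C₁ ≈ 142.345°  →  A = 180° − 55.8° − 142.345° ≈ -18.1445° ≤ 0, not a valid triangle

C = 37.66° (one solution)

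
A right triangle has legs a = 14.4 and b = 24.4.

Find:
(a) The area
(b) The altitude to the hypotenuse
(a) The legs are perpendicular, so Area = ½·a·b = ½·14.4·24.4 = ½·351.36 = 175.68
(b) Hypotenuse c = √(a² + b²) = √(207.36 + 595.36) = √802.72 ≈ 28.3323
    Area = ½·c·h_c  ⇒  h_c = 2·Area/c = 351.36/28.3323 ≈ 12.4014

Area = 175.68, h_c = 12.4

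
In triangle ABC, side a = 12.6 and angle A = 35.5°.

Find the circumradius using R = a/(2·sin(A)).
R = a/(2·sin(A)) = 12.6/(2·sin(35.5°))
sin(35.5°) ≈ 0.580703
R ≈ 12.6/(2·0.580703) = 12.6/1.16141 ≈ 10.8489

R = 10.85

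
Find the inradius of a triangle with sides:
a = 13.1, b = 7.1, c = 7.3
r = Area/s where s is the semi-perimeter.
s = (13.1 + 7.1 + 7.3)/2 = 27.5/2 = 13.75
Area = √(s(s−a)(s−b)(s−c)) = √(13.75·0.65·6.65·6.45) ≈ √383.352 ≈ 19.5794
r ≈ 19.5794/13.75 ≈ 1.42395

r = 1.424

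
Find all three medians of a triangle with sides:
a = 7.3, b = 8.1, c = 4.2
Median formula: m_a = ½√(2b² + 2c² − a²) (and cyclically). a² = 53.29, b² = 65.61, c² = 17.64.
m_a = ½√(2·65.61 + 2·17.64 − 53.29) = ½√113.21 ≈ ½·10.64 ≈ 5.32001
m_b = ½√(2·53.29 + 2·17.64 − 65.61) = ½√76.25 ≈ ½·8.73212 ≈ 4.36606
m_c = ½√(2·53.29 + 2·65.61 − 17.64) = ½√220.16 ≈ ½·14.8378 ≈ 7.41889

m_a = 5.32, m_b = 4.366, m_c = 7.419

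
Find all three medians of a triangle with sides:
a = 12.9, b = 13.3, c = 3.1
Median formula: m_a = ½√(2b² + 2c² − a²) (and cyclically). a² = 166.41, b² = 176.89, c² = 9.61.
m_a = ½√(2·176.89 + 2·9.61 − 166.41) = ½√206.59 ≈ ½·14.3732 ≈ 7.18662
m_b = ½√(2·166.41 + 2·9.61 − 176.89) = ½√175.15 ≈ ½·13.2344 ≈ 6.61721
m_c = ½√(2·166.41 + 2·176.89 − 9.61) = ½√676.99 ≈ ½·26.019 ≈ 13.0095

m_a = 7.187, m_b = 6.617, m_c = 13.01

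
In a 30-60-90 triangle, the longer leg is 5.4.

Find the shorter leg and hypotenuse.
In a 30-60-90 triangle the sides are in ratio 1 : √3 : 2, so short leg = long leg/√3 and hypotenuse = 2·(short leg).
Short leg = 5.4/√3 ≈ 5.4/1.73205 ≈ 3.11769
Hypotenuse = 2·3.11769 ≈ 6.23538

Short leg = 3.118, Hypotenuse = 6.235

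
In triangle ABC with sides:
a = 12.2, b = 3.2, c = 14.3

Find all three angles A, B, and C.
Law of cosines for each angle (a² = 148.84, b² = 10.24, c² = 204.49):
cos(A) = (b² + c² − a²)/(2bc) = (10.24 + 204.49 − 148.84)/(2·3.2·14.3) = 65.89/91.52 ≈ 0.719952  ⇒  A ≈ 43.9495°
cos(B) = (a² + c² − b²)/(2ac) = (148.84 + 204.49 − 10.24)/(2·12.2·14.3) = 343.09/348.92 ≈ 0.983291  ⇒  B ≈ 10.4886°
cos(C) = (a² + b² − c²)/(2ab) = (148.84 + 10.24 − 204.49)/(2·12.2·3.2) = -45.41/78.08 ≈ -0.581583  ⇒  C ≈ 125.562°
Check: A + B + C ≈ 180°

A = 43.95°, B = 10.49°, C = 125.6°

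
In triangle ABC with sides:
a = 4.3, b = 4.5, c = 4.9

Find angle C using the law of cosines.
c² = a² + b² − 2ab·cos(C)  ⇒  cos(C) = (a² + b² − c²)/(2ab)
cos(C) = (4.3² + 4.5² − 4.9²)/(2·4.3·4.5) = (18.49 + 20.25 − 24.01)/38.7 = 14.73/38.7 ≈ 0.38062
C = arccos(0.38062) ≈ 67.6279°

C = 67.63°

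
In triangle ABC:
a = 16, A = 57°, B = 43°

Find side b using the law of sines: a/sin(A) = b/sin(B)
a/sin(A) = b/sin(B)  ⇒  b = a·sin(B)/sin(A) = 16·sin(43°)/sin(57°)
sin(43°) ≈ 0.681998, sin(57°) ≈ 0.838671
b ≈ 16·0.681998/0.838671 ≈ 10.912/0.838671 ≈ 13.011

b = 13.01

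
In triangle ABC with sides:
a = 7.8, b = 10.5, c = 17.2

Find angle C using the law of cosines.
c² = a² + b² − 2ab·cos(C)  ⇒  cos(C) = (a² + b² − c²)/(2ab)
cos(C) = (7.8² + 10.5² − 17.2²)/(2·7.8·10.5) = (60.84 + 110.25 − 295.84)/163.8 = -124.75/163.8 ≈ -0.7616
C = arccos(-0.7616) ≈ 139.605°

C = 139.6°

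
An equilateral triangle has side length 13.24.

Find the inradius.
r = Area/s with s the semi-perimeter.
Area = (√3/4)·13.24² = (√3/4)·175.2976 ≈ 0.433013·175.2976 ≈ 75.9061
s = 3·13.24/2 = 19.86
r ≈ 75.9061/19.86 ≈ 3.82206
(Equivalently r = side/(2√3) = 13.24/3.4641 ≈ 3.82206.)

r = 3.822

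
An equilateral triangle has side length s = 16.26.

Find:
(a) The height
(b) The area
(a) The height splits the triangle into two 30-60-90 halves: h = s·√3/2 = 16.26·1.73205/2 ≈ 28.1631/2 ≈ 14.0816
(b) Area = (√3/4)·s² = (√3/4)·16.26² = (√3/4)·264.3876 ≈ 0.433013·264.3876 ≈ 114.483

Height = 14.08, Area = 114.5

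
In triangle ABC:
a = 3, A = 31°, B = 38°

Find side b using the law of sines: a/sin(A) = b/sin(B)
a/sin(A) = b/sin(B)  ⇒  b = a·sin(B)/sin(A) = 3·sin(38°)/sin(31°)
sin(38°) ≈ 0.615661, sin(31°) ≈ 0.515038
b ≈ 3·0.615661/0.515038 ≈ 1.84698/0.515038 ≈ 3.58611

b = 3.586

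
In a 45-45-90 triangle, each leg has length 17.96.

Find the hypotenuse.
In a 45-45-90 triangle the sides are in ratio 1 : 1 : √2, so hypotenuse = leg·√2.
Hypotenuse = 17.96·√2 ≈ 17.96·1.41421 ≈ 25.3993

Hypotenuse = 17.96√2 = 25.4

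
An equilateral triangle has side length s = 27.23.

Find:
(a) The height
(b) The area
(a) The height splits the triangle into two 30-60-90 halves: h = s·√3/2 = 27.23·1.73205/2 ≈ 47.1637/2 ≈ 23.5819
(b) Area = (√3/4)·s² = (√3/4)·27.23² = (√3/4)·741.4729 ≈ 0.433013·741.4729 ≈ 321.067

Height = 23.58, Area = 321.1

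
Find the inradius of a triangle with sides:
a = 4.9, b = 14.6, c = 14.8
r = Area/s where s is the semi-perimeter.
s = (4.9 + 14.6 + 14.8)/2 = 34.3/2 = 17.15
Area = √(s(s−a)(s−b)(s−c)) = √(17.15·12.25·2.55·2.35) ≈ √1258.95 ≈ 35.4817
r ≈ 35.4817/17.15 ≈ 2.0689

r = 2.069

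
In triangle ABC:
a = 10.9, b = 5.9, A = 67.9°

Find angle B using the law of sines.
a/sin(A) = b/sin(B)  ⇒  sin(B) = b·sin(A)/a = 5.9·sin(67.9°)/10.9
sin(67.9°) ≈ 0.926529
sin(B) ≈ 5.9·0.926529/10.9 ≈ 5.46652/10.9 ≈ 0.501515
B = arcsin(0.501515) ≈ 30.1003°
(Since b ≤ a we need B ≤ A, so the obtuse alternative 180° − 30.1003° ≈ 149.9° is rejected.)

B = 30.1°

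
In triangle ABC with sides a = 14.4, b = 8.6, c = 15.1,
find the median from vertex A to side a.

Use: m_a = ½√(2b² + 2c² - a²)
m_a = ½√(2·8.6² + 2·15.1² − 14.4²) = ½√(2·73.96 + 2·228.01 − 207.36) = ½√(147.92 + 456.02 − 207.36) = ½√396.58
√396.58 ≈ 19.9143, so m_a ≈ 9.95716

m_a = 9.957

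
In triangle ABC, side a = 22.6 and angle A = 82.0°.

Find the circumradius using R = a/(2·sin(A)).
R = a/(2·sin(A)) = 22.6/(2·sin(82.0°))
sin(82.0°) ≈ 0.990268
R ≈ 22.6/(2·0.990268) = 22.6/1.98054 ≈ 11.4111

R = 11.41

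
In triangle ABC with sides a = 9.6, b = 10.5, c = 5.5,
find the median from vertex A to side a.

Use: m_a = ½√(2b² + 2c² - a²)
m_a = ½√(2·10.5² + 2·5.5² − 9.6²) = ½√(2·110.25 + 2·30.25 − 92.16) = ½√(220.5 + 60.5 − 92.16) = ½√188.84
√188.84 ≈ 13.7419, so m_a ≈ 6.87095

m_a = 6.871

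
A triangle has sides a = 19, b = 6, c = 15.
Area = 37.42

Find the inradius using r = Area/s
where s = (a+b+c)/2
s = (19 + 6 + 15)/2 = 40/2 = 20
r = Area/s = 37.42/20 ≈ 1.871

r = 1.871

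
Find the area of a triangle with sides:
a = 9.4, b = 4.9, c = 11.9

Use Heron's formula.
s = (9.4 + 4.9 + 11.9)/2 = 26.2/2 = 13.1
s − a = 3.7, s − b = 8.2, s − c = 1.2
s(s−a)(s−b)(s−c) = 13.1·3.7·8.2·1.2 ≈ 476.945
Area = √476.945 ≈ 21.8391

Area = 21.84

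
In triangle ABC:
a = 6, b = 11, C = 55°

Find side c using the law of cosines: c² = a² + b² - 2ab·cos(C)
c² = 6² + 11² − 2·6·11·cos(55°)
cos(55°) ≈ 0.573576
c² ≈ 36 + 121 − 132·(0.573576) ≈ 157 − 75.7121 ≈ 81.2879
c ≈ √81.2879 ≈ 9.01598

c = 9.016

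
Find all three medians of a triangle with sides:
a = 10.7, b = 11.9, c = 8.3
Median formula: m_a = ½√(2b² + 2c² − a²) (and cyclically). a² = 114.49, b² = 141.61, c² = 68.89.
m_a = ½√(2·141.61 + 2·68.89 − 114.49) = ½√306.51 ≈ ½·17.5074 ≈ 8.75371
m_b = ½√(2·114.49 + 2·68.89 − 141.61) = ½√225.15 ≈ ½·15.005 ≈ 7.5025
m_c = ½√(2·114.49 + 2·141.61 − 68.89) = ½√443.31 ≈ ½·21.0549 ≈ 10.5275

m_a = 8.754, m_b = 7.502, m_c = 10.53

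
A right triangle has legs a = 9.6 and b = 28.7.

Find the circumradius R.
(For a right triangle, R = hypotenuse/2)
Hypotenuse c = √(a² + b²) = √(92.16 + 823.69) = √915.85 ≈ 30.263
R = c/2 ≈ 30.263/2 ≈ 15.1315

R = 15.13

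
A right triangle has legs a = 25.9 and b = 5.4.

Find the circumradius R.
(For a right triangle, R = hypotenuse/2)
Hypotenuse c = √(a² + b²) = √(670.81 + 29.16) = √699.97 ≈ 26.4569
R = c/2 ≈ 26.4569/2 ≈ 13.2285

R = 13.23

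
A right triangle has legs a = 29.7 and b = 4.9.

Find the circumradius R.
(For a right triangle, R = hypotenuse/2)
Hypotenuse c = √(a² + b²) = √(882.09 + 24.01) = √906.1 ≈ 30.1015
R = c/2 ≈ 30.1015/2 ≈ 15.0507

R = 15.05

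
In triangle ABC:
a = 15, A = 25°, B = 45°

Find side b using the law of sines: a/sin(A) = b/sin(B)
a/sin(A) = b/sin(B)  ⇒  b = a·sin(B)/sin(A) = 15·sin(45°)/sin(25°)
sin(45°) ≈ 0.707107, sin(25°) ≈ 0.422618
b ≈ 15·0.707107/0.422618 ≈ 10.6066/0.422618 ≈ 25.0974

b = 25.1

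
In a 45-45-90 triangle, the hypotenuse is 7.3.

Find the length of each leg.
In a 45-45-90 triangle hypotenuse = leg·√2, so leg = hypotenuse/√2.
Leg = 7.3/√2 ≈ 7.3/1.41421 ≈ 5.16188

Each leg = 5.162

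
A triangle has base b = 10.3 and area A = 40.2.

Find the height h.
A = ½·b·h  ⇒  h = 2A/b = 2·40.2/10.3 = 80.4/10.3 ≈ 7.80583

h = 7.806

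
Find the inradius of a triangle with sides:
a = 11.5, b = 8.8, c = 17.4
r = Area/s where s is the semi-perimeter.
s = (11.5 + 8.8 + 17.4)/2 = 37.7/2 = 18.85
Area = √(s(s−a)(s−b)(s−c)) = √(18.85·7.35·10.05·1.45) ≈ √2018.98 ≈ 44.9331
r ≈ 44.9331/18.85 ≈ 2.38372

r = 2.384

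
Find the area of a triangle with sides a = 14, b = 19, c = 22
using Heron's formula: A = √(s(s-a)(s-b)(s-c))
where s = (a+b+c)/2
s = (14 + 19 + 22)/2 = 55/2 = 27.5
s − a = 13.5, s − b = 8.5, s − c = 5.5
s(s−a)(s−b)(s−c) = 27.5·13.5·8.5·5.5 = 17355.9375
Area = √17355.9375 ≈ 131.742

s = 27.5, Area = 131.7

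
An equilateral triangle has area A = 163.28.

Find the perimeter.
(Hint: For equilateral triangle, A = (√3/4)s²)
A = (√3/4)s²  ⇒  s² = 4A/√3 = 4·163.28/√3 = 653.12/1.73205 ≈ 377.079
s ≈ √377.079 ≈ 19.4185
Perimeter = 3s ≈ 3·19.4185 ≈ 58.2556

Perimeter = 58.26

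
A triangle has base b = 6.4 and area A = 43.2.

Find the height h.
A = ½·b·h  ⇒  h = 2A/b = 2·43.2/6.4 = 86.4/6.4 ≈ 13.5

h = 13.5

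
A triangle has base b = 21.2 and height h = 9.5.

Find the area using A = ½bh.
A = ½·b·h = ½·21.2·9.5 = ½·201.4 = 100.7

Area = 100.7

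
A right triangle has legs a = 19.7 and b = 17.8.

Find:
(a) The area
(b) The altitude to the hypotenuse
(a) The legs are perpendicular, so Area = ½·a·b = ½·19.7·17.8 = ½·350.66 = 175.33
(b) Hypotenuse c = √(a² + b²) = √(388.09 + 316.84) = √704.93 ≈ 26.5505
    Area = ½·c·h_c  ⇒  h_c = 2·Area/c = 350.66/26.5505 ≈ 13.2073

Area = 175.33, h_c = 13.21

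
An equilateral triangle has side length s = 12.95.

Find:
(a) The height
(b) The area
(a) The height splits the triangle into two 30-60-90 halves: h = s·√3/2 = 12.95·1.73205/2 ≈ 22.4301/2 ≈ 11.215
(b) Area = (√3/4)·s² = (√3/4)·12.95² = (√3/4)·167.7025 ≈ 0.433013·167.7025 ≈ 72.6173

Height = 11.22, Area = 72.62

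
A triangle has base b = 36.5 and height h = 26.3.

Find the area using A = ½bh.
A = ½·b·h = ½·36.5·26.3 = ½·959.95 = 479.975

Area = 479.975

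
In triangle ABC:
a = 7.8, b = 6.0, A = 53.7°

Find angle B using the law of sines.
a/sin(A) = b/sin(B)  ⇒  sin(B) = b·sin(A)/a = 6.0·sin(53.7°)/7.8
sin(53.7°) ≈ 0.805928
sin(B) ≈ 6.0·0.805928/7.8 ≈ 4.83557/7.8 ≈ 0.619945
B = arcsin(0.619945) ≈ 38.3121°
(Since b ≤ a we need B ≤ A, so the obtuse alternative 180° − 38.3121° ≈ 141.688° is rejected.)

B = 38.31°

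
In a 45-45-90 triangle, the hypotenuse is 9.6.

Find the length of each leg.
In a 45-45-90 triangle hypotenuse = leg·√2, so leg = hypotenuse/√2.
Leg = 9.6/√2 ≈ 9.6/1.41421 ≈ 6.78823

Each leg = 6.788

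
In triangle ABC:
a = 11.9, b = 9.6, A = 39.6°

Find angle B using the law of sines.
a/sin(A) = b/sin(B)  ⇒  sin(B) = b·sin(A)/a = 9.6·sin(39.6°)/11.9
sin(39.6°) ≈ 0.637424
sin(B) ≈ 9.6·0.637424/11.9 ≈ 6.11927/11.9 ≈ 0.514224
B = arcsin(0.514224) ≈ 30.9456°
(Since b ≤ a we need B ≤ A, so the obtuse alternative 180° − 30.9456° ≈ 149.054° is rejected.)

B = 30.95°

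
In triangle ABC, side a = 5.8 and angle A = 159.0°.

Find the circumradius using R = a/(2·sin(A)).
R = a/(2·sin(A)) = 5.8/(2·sin(159.0°))
sin(159.0°) ≈ 0.358368
R ≈ 5.8/(2·0.358368) = 5.8/0.716736 ≈ 8.09224

R = 8.092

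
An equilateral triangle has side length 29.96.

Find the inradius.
r = Area/s with s the semi-perimeter.
Area = (√3/4)·29.96² = (√3/4)·897.6016 ≈ 0.433013·897.6016 ≈ 388.673
s = 3·29.96/2 = 44.94
r ≈ 388.673/44.94 ≈ 8.64871
(Equivalently r = side/(2√3) = 29.96/3.4641 ≈ 8.64871.)

r = 8.649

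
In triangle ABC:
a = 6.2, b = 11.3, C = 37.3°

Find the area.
Two sides and the included angle (SAS): A = ½·a·b·sin(C) = ½·6.2·11.3·sin(37.3°)
sin(37.3°) ≈ 0.605988
A ≈ ½·70.06·0.605988 = 35.03·0.605988 ≈ 21.2278

Area = 21.23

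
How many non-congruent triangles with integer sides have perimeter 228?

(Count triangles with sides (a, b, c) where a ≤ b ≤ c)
Let a ≤ b ≤ c with a + b + c = 228. The only binding inequality is a + b > c, i.e. 228 − c > c, so c < 228/2; and c ≥ 228/3 since c is the largest side.
So 76 ≤ c ≤ 113. For each c, b runs from ⌈(228 − c)/2⌉ up to c (then a = 228 − b − c satisfies 1 ≤ a ≤ b automatically), giving c − ⌈(228 − c)/2⌉ + 1 choices.
Summing over c: 1 + 2 + 4 + 5 + … + 55 + 56  (38 terms, c = 76, …, 113) = 1083
Check (closed form: nearest integer to p²/48 for even p, (p+3)²/48 for odd p): 228²/48 = 51984/48 ≈ 1083.00 → 1083

1083 triangles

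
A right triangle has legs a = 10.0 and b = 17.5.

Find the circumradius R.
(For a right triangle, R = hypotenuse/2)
Hypotenuse c = √(a² + b²) = √(100 + 306.25) = √406.25 ≈ 20.1556
R = c/2 ≈ 20.1556/2 ≈ 10.0778

R = 10.08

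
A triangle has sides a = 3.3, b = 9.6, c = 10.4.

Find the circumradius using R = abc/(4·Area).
First find the area with Heron's formula.
s = (3.3 + 9.6 + 10.4)/2 = 11.65
Area = √(s(s−a)(s−b)(s−c)) = √(11.65·8.35·2.05·1.25) ≈ √249.274 ≈ 15.7884
abc = 3.3·9.6·10.4 = 329.472
R = abc/(4·Area) ≈ 329.472/(4·15.7884) = 329.472/63.1536 ≈ 5.21699

R = 5.217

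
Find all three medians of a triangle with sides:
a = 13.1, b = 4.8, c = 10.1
Median formula: m_a = ½√(2b² + 2c² − a²) (and cyclically). a² = 171.61, b² = 23.04, c² = 102.01.
m_a = ½√(2·23.04 + 2·102.01 − 171.61) = ½√78.49 ≈ ½·8.85946 ≈ 4.42973
m_b = ½√(2·171.61 + 2·102.01 − 23.04) = ½√524.2 ≈ ½·22.8954 ≈ 11.4477
m_c = ½√(2·171.61 + 2·23.04 − 102.01) = ½√287.29 ≈ ½·16.9496 ≈ 8.47482

m_a = 4.43, m_b = 11.45, m_c = 8.475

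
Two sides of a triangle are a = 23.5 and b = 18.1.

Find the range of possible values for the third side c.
Triangle inequality: |a − b| < c < a + b
|a − b| = |23.5 − 18.1| = 5.4
a + b = 23.5 + 18.1 = 41.6

5.4 < c < 41.6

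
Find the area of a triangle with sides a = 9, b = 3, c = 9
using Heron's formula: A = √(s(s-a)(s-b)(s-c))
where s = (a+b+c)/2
s = (9 + 3 + 9)/2 = 21/2 = 10.5
s − a = 1.5, s − b = 7.5, s − c = 1.5
s(s−a)(s−b)(s−c) = 10.5·1.5·7.5·1.5 = 177.1875
Area = √177.1875 ≈ 13.3112

s = 10.5, Area = 13.31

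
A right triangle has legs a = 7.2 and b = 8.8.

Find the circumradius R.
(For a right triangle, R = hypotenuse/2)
Hypotenuse c = √(a² + b²) = √(51.84 + 77.44) = √129.28 ≈ 11.3701
R = c/2 ≈ 11.3701/2 ≈ 5.68507

R = 5.685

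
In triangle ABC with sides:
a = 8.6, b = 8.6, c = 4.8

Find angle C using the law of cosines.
c² = a² + b² − 2ab·cos(C)  ⇒  cos(C) = (a² + b² − c²)/(2ab)
cos(C) = (8.6² + 8.6² − 4.8²)/(2·8.6·8.6) = (73.96 + 73.96 − 23.04)/147.92 = 124.88/147.92 ≈ 0.84424
C = arccos(0.84424) ≈ 32.4094°

C = 32.41°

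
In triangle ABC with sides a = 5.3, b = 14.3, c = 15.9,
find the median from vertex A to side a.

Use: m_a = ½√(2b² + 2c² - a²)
m_a = ½√(2·14.3² + 2·15.9² − 5.3²) = ½√(2·204.49 + 2·252.81 − 28.09) = ½√(408.98 + 505.62 − 28.09) = ½√886.51
√886.51 ≈ 29.7743, so m_a ≈ 14.8872

m_a = 14.89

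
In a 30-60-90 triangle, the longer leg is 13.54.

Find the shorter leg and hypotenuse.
In a 30-60-90 triangle the sides are in ratio 1 : √3 : 2, so short leg = long leg/√3 and hypotenuse = 2·(short leg).
Short leg = 13.54/√3 ≈ 13.54/1.73205 ≈ 7.81732
Hypotenuse = 2·7.81732 ≈ 15.6346

Short leg = 7.817, Hypotenuse = 15.63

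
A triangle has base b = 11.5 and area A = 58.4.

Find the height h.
A = ½·b·h  ⇒  h = 2A/b = 2·58.4/11.5 = 116.8/11.5 ≈ 10.1565

h = 10.16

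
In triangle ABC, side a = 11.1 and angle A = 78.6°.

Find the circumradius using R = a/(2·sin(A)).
R = a/(2·sin(A)) = 11.1/(2·sin(78.6°))
sin(78.6°) ≈ 0.980271
R ≈ 11.1/(2·0.980271) = 11.1/1.96054 ≈ 5.6617

R = 5.662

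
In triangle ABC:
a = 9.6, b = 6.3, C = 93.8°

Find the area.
Two sides and the included angle (SAS): A = ½·a·b·sin(C) = ½·9.6·6.3·sin(93.8°)
sin(93.8°) ≈ 0.997801
A ≈ ½·60.48·0.997801 = 30.24·0.997801 ≈ 30.1735

Area = 30.17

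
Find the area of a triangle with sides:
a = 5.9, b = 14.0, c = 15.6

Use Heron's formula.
s = (5.9 + 14.0 + 15.6)/2 = 35.5/2 = 17.75
s − a = 11.85, s − b = 3.75, s − c = 2.15
s(s−a)(s−b)(s−c) = 17.75·11.85·3.75·2.15 ≈ 1695.85
Area = √1695.85 ≈ 41.1807

Area = 41.18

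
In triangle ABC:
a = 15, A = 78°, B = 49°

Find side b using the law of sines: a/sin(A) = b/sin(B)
a/sin(A) = b/sin(B)  ⇒  b = a·sin(B)/sin(A) = 15·sin(49°)/sin(78°)
sin(49°) ≈ 0.75471, sin(78°) ≈ 0.978148
b ≈ 15·0.75471/0.978148 ≈ 11.3206/0.978148 ≈ 11.5736

b = 11.57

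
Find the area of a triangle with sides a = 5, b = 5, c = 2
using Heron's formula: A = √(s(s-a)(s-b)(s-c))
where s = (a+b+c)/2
s = (5 + 5 + 2)/2 = 12/2 = 6
s − a = 1, s − b = 1, s − c = 4
s(s−a)(s−b)(s−c) = 6·1·1·4 = 24
Area = √24 ≈ 4.89898

s = 6.0, Area = 4.899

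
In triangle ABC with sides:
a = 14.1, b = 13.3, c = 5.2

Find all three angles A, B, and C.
Law of cosines for each angle (a² = 198.81, b² = 176.89, c² = 27.04):
cos(A) = (b² + c² − a²)/(2bc) = (176.89 + 27.04 − 198.81)/(2·13.3·5.2) = 5.12/138.32 ≈ 0.0370156  ⇒  A ≈ 87.8787°
cos(B) = (a² + c² − b²)/(2ac) = (198.81 + 27.04 − 176.89)/(2·14.1·5.2) = 48.96/146.64 ≈ 0.333879  ⇒  B ≈ 70.4956°
cos(C) = (a² + b² − c²)/(2ab) = (198.81 + 176.89 − 27.04)/(2·14.1·13.3) = 348.66/375.06 ≈ 0.929611  ⇒  C ≈ 21.6257°
Check: A + B + C ≈ 180°

A = 87.88°, B = 70.5°, C = 21.63°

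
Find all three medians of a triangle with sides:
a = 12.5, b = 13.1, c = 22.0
Median formula: m_a = ½√(2b² + 2c² − a²) (and cyclically). a² = 156.25, b² = 171.61, c² = 484.
m_a = ½√(2·171.61 + 2·484 − 156.25) = ½√1154.97 ≈ ½·33.9848 ≈ 16.9924
m_b = ½√(2·156.25 + 2·484 − 171.61) = ½√1108.89 ≈ ½·33.3 ≈ 16.65
m_c = ½√(2·156.25 + 2·171.61 − 484) = ½√171.72 ≈ ½·13.1042 ≈ 6.5521

m_a = 16.99, m_b = 16.65, m_c = 6.552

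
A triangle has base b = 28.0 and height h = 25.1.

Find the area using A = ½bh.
A = ½·b·h = ½·28.0·25.1 = ½·702.8 = 351.4

Area = 351.4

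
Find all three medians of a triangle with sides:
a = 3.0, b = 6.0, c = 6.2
Median formula: m_a = ½√(2b² + 2c² − a²) (and cyclically). a² = 9, b² = 36, c² = 38.44.
m_a = ½√(2·36 + 2·38.44 − 9) = ½√139.88 ≈ ½·11.8271 ≈ 5.91354
m_b = ½√(2·9 + 2·38.44 − 36) = ½√58.88 ≈ ½·7.67333 ≈ 3.83667
m_c = ½√(2·9 + 2·36 − 38.44) = ½√51.56 ≈ ½·7.18053 ≈ 3.59026

m_a = 5.914, m_b = 3.837, m_c = 3.59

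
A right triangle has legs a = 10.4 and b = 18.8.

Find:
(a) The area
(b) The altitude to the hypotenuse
(a) The legs are perpendicular, so Area = ½·a·b = ½·10.4·18.8 = ½·195.52 = 97.76
(b) Hypotenuse c = √(a² + b²) = √(108.16 + 353.44) = √461.6 ≈ 21.4849
    Area = ½·c·h_c  ⇒  h_c = 2·Area/c = 195.52/21.4849 ≈ 9.10035

Area = 97.76, h_c = 9.1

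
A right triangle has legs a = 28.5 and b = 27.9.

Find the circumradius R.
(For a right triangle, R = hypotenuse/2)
Hypotenuse c = √(a² + b²) = √(812.25 + 778.41) = √1590.66 ≈ 39.8831
R = c/2 ≈ 39.8831/2 ≈ 19.9415

R = 19.94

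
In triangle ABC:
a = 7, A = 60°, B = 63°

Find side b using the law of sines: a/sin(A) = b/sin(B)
a/sin(A) = b/sin(B)  ⇒  b = a·sin(B)/sin(A) = 7·sin(63°)/sin(60°)
sin(63°) ≈ 0.891007, sin(60°) ≈ 0.866025
b ≈ 7·0.891007/0.866025 ≈ 6.23705/0.866025 ≈ 7.20192

b = 7.202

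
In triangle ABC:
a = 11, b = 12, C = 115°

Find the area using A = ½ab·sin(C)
A = ½·a·b·sin(C) = ½·11·12·sin(115°)
sin(115°) ≈ 0.906308
A ≈ ½·132·0.906308 = 66·0.906308 ≈ 59.8163

Area = 59.82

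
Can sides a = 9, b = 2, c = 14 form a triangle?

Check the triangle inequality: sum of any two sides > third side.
a + b vs c: 9 + 2 = 11 ≤ 14  ✗
a + c vs b: 9 + 14 = 23 > 2  ✓
b + c vs a: 2 + 14 = 16 > 9  ✓

No: 9 + 2 = 11 is not > 14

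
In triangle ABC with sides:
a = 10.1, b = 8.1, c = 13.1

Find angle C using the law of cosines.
c² = a² + b² − 2ab·cos(C)  ⇒  cos(C) = (a² + b² − c²)/(2ab)
cos(C) = (10.1² + 8.1² − 13.1²)/(2·10.1·8.1) = (102.01 + 65.61 − 171.61)/163.62 = -3.99/163.62 ≈ -0.0243858
C = arccos(-0.0243858) ≈ 91.3973°

C = 91.4°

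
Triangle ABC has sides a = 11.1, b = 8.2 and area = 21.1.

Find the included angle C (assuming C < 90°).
Area = ½·a·b·sin(C)  ⇒  sin(C) = 2·Area/(a·b) = 2·21.1/(11.1·8.2) = 42.2/91.02 ≈ 0.463634
C = arcsin(0.463634) ≈ 27.6219° (taking the acute solution since C < 90°)

C = 27.62°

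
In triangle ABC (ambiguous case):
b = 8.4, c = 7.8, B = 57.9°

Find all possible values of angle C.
b/sin(B) = c/sin(C)  ⇒  sin(C) = c·sin(B)/b = 7.8·sin(57.9°)/8.4
sin(57.9°) ≈ 0.847122
sin(C) ≈ 7.8·0.847122/8.4 ≈ 6.60755/8.4 ≈ 0.786613
Candidate 1: C₁ = arcsin(0.786613) ≈ 51.8701°  →  A = 180° − 57.9° − 51.8701° ≈ 70.2299° > 0, valid
Candidate 2: C₂ = 180° − C₁ ≈ 128.13°  →  A = 180° − 57.9° − 128.13° ≈ -6.0299° ≤ 0, not a valid triangle

C = 51.87° (one solution)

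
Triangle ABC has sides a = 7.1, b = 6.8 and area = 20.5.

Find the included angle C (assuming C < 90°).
Area = ½·a·b·sin(C)  ⇒  sin(C) = 2·Area/(a·b) = 2·20.5/(7.1·6.8) = 41/48.28 ≈ 0.849213
C = arcsin(0.849213) ≈ 58.1262° (taking the acute solution since C < 90°)

C = 58.13°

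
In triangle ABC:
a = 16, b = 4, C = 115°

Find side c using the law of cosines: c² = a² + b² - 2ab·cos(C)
c² = 16² + 4² − 2·16·4·cos(115°)
cos(115°) ≈ -0.422618
c² ≈ 256 + 16 − 128·(-0.422618) ≈ 272 + 54.0951 ≈ 326.095
c ≈ √326.095 ≈ 18.0581

c = 18.06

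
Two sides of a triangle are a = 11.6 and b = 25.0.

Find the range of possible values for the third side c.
Triangle inequality: |a − b| < c < a + b
|a − b| = |11.6 − 25.0| = 13.4
a + b = 11.6 + 25.0 = 36.6

13.4 < c < 36.6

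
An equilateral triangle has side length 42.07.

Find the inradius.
r = Area/s with s the semi-perimeter.
Area = (√3/4)·42.07² = (√3/4)·1769.8849 ≈ 0.433013·1769.8849 ≈ 766.383
s = 3·42.07/2 = 63.105
r ≈ 766.383/63.105 ≈ 12.1446
(Equivalently r = side/(2√3) = 42.07/3.4641 ≈ 12.1446.)

r = 12.14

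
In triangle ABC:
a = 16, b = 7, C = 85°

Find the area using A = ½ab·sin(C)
A = ½·a·b·sin(C) = ½·16·7·sin(85°)
sin(85°) ≈ 0.996195
A ≈ ½·112·0.996195 = 56·0.996195 ≈ 55.7869

Area = 55.79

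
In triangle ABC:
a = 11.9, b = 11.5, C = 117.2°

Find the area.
Two sides and the included angle (SAS): A = ½·a·b·sin(C) = ½·11.9·11.5·sin(117.2°)
sin(117.2°) ≈ 0.889416
A ≈ ½·136.85·0.889416 = 68.425·0.889416 ≈ 60.8583

Area = 60.86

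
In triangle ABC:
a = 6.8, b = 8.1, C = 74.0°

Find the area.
Two sides and the included angle (SAS): A = ½·a·b·sin(C) = ½·6.8·8.1·sin(74.0°)
sin(74.0°) ≈ 0.961262
A ≈ ½·55.08·0.961262 = 27.54·0.961262 ≈ 26.4731

Area = 26.47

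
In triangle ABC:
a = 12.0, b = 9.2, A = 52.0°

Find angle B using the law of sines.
a/sin(A) = b/sin(B)  ⇒  sin(B) = b·sin(A)/a = 9.2·sin(52.0°)/12.0
sin(52.0°) ≈ 0.788011
sin(B) ≈ 9.2·0.788011/12.0 ≈ 7.2497/12.0 ≈ 0.604142
B = arcsin(0.604142) ≈ 37.1671°
(Since b ≤ a we need B ≤ A, so the obtuse alternative 180° − 37.1671° ≈ 142.833° is rejected.)

B = 37.17°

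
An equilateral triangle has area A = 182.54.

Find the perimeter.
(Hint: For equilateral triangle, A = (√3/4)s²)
A = (√3/4)s²  ⇒  s² = 4A/√3 = 4·182.54/√3 = 730.16/1.73205 ≈ 421.558
s ≈ √421.558 ≈ 20.5319
Perimeter = 3s ≈ 3·20.5319 ≈ 61.5956

Perimeter = 61.6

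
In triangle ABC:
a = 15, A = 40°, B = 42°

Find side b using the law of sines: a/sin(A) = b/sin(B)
a/sin(A) = b/sin(B)  ⇒  b = a·sin(B)/sin(A) = 15·sin(42°)/sin(40°)
sin(42°) ≈ 0.669131, sin(40°) ≈ 0.642788
b ≈ 15·0.669131/0.642788 ≈ 10.037/0.642788 ≈ 15.6147

b = 15.61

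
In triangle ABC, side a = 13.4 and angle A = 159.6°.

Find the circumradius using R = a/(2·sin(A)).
R = a/(2·sin(A)) = 13.4/(2·sin(159.6°))
sin(159.6°) ≈ 0.348572
R ≈ 13.4/(2·0.348572) = 13.4/0.697144 ≈ 19.2213

R = 19.22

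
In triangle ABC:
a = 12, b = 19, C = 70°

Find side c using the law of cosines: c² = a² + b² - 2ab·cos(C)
c² = 12² + 19² − 2·12·19·cos(70°)
cos(70°) ≈ 0.34202
c² ≈ 144 + 361 − 456·(0.34202) ≈ 505 − 155.961 ≈ 349.039
c ≈ √349.039 ≈ 18.6826

c = 18.68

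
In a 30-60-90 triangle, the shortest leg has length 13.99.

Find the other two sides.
In a 30-60-90 triangle the sides are in ratio 1 : √3 : 2 (short leg : long leg : hypotenuse).
Long leg = 13.99·√3 ≈ 13.99·1.73205 ≈ 24.2314
Hypotenuse = 2·13.99 = 27.98

Long leg = 13.99√3 = 24.23, Hypotenuse = 27.98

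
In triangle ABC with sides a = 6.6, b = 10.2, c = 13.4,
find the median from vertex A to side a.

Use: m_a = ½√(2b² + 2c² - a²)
m_a = ½√(2·10.2² + 2·13.4² − 6.6²) = ½√(2·104.04 + 2·179.56 − 43.56) = ½√(208.08 + 359.12 − 43.56) = ½√523.64
√523.64 ≈ 22.8832, so m_a ≈ 11.4416

m_a = 11.44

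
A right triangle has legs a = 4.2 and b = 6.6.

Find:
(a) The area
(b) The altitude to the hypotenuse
(a) The legs are perpendicular, so Area = ½·a·b = ½·4.2·6.6 = ½·27.72 = 13.86
(b) Hypotenuse c = √(a² + b²) = √(17.64 + 43.56) = √61.2 ≈ 7.82304
    Area = ½·c·h_c  ⇒  h_c = 2·Area/c = 27.72/7.82304 ≈ 3.54338

Area = 13.86, h_c = 3.543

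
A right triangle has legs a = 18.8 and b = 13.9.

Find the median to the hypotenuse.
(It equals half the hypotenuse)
Hypotenuse c = √(a² + b²) = √(353.44 + 193.21) = √546.65 ≈ 23.3805
Median to hypotenuse = c/2 ≈ 23.3805/2 ≈ 11.6903

Median = 11.69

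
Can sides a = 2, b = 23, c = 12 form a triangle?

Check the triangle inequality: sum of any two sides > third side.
a + b vs c: 2 + 23 = 25 > 12  ✓
a + c vs b: 2 + 12 = 14 ≤ 23  ✗
b + c vs a: 23 + 12 = 35 > 2  ✓

No: 2 + 12 = 14 is not > 23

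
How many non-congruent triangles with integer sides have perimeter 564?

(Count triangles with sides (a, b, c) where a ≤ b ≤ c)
Let a ≤ b ≤ c with a + b + c = 564. The only binding inequality is a + b > c, i.e. 564 − c > c, so c < 564/2; and c ≥ 564/3 since c is the largest side.
So 188 ≤ c ≤ 281. For each c, b runs from ⌈(564 − c)/2⌉ up to c (then a = 564 − b − c satisfies 1 ≤ a ≤ b automatically), giving c − ⌈(564 − c)/2⌉ + 1 choices.
Summing over c: 1 + 2 + 4 + 5 + … + 139 + 140  (94 terms, c = 188, …, 281) = 6627
Check (closed form: nearest integer to p²/48 for even p, (p+3)²/48 for odd p): 564²/48 = 318096/48 ≈ 6627.00 → 6627

6627 triangles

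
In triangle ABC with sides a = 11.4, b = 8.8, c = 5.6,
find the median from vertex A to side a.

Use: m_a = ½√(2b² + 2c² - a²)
m_a = ½√(2·8.8² + 2·5.6² − 11.4²) = ½√(2·77.44 + 2·31.36 − 129.96) = ½√(154.88 + 62.72 − 129.96) = ½√87.64
√87.64 ≈ 9.36162, so m_a ≈ 4.68081

m_a = 4.681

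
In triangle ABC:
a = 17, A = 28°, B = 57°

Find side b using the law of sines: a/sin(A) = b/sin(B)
a/sin(A) = b/sin(B)  ⇒  b = a·sin(B)/sin(A) = 17·sin(57°)/sin(28°)
sin(57°) ≈ 0.838671, sin(28°) ≈ 0.469472
b ≈ 17·0.838671/0.469472 ≈ 14.2574/0.469472 ≈ 30.369

b = 30.37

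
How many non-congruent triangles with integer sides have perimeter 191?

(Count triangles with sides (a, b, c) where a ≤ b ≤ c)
Let a ≤ b ≤ c with a + b + c = 191. The only binding inequality is a + b > c, i.e. 191 − c > c, so c < 191/2; and c ≥ 191/3 since c is the largest side.
So 64 ≤ c ≤ 95. For each c, b runs from ⌈(191 − c)/2⌉ up to c (then a = 191 − b − c satisfies 1 ≤ a ≤ b automatically), giving c − ⌈(191 − c)/2⌉ + 1 choices.
Summing over c: 1 + 3 + 4 + 6 + … + 46 + 48  (32 terms, c = 64, …, 95) = 784
Check (closed form: nearest integer to p²/48 for even p, (p+3)²/48 for odd p): (191+3)²/48 = 194²/48 = 37636/48 ≈ 784.08 → 784

784 triangles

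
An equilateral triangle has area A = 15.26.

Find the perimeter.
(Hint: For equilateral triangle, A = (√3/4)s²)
A = (√3/4)s²  ⇒  s² = 4A/√3 = 4·15.26/√3 = 61.04/1.73205 ≈ 35.2415
s ≈ √35.2415 ≈ 5.93645
Perimeter = 3s ≈ 3·5.93645 ≈ 17.8094

Perimeter = 17.81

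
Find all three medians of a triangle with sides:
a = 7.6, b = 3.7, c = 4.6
Median formula: m_a = ½√(2b² + 2c² − a²) (and cyclically). a² = 57.76, b² = 13.69, c² = 21.16.
m_a = ½√(2·13.69 + 2·21.16 − 57.76) = ½√11.94 ≈ ½·3.45543 ≈ 1.72772
m_b = ½√(2·57.76 + 2·21.16 − 13.69) = ½√144.15 ≈ ½·12.0062 ≈ 6.00312
m_c = ½√(2·57.76 + 2·13.69 − 21.16) = ½√121.74 ≈ ½·11.0336 ≈ 5.51679

m_a = 1.728, m_b = 6.003, m_c = 5.517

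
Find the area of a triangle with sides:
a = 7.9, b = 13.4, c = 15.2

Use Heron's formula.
s = (7.9 + 13.4 + 15.2)/2 = 36.5/2 = 18.25
s − a = 10.35, s − b = 4.85, s − c = 3.05
s(s−a)(s−b)(s−c) = 18.25·10.35·4.85·3.05 ≈ 2794.12
Area = √2794.12 ≈ 52.8594

Area = 52.86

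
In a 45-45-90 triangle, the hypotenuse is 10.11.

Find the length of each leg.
In a 45-45-90 triangle hypotenuse = leg·√2, so leg = hypotenuse/√2.
Leg = 10.11/√2 ≈ 10.11/1.41421 ≈ 7.14885

Each leg = 7.149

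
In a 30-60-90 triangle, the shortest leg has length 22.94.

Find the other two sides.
In a 30-60-90 triangle the sides are in ratio 1 : √3 : 2 (short leg : long leg : hypotenuse).
Long leg = 22.94·√3 ≈ 22.94·1.73205 ≈ 39.7332
Hypotenuse = 2·22.94 = 45.88

Long leg = 22.94√3 = 39.73, Hypotenuse = 45.88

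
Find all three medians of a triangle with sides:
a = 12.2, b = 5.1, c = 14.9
Median formula: m_a = ½√(2b² + 2c² − a²) (and cyclically). a² = 148.84, b² = 26.01, c² = 222.01.
m_a = ½√(2·26.01 + 2·222.01 − 148.84) = ½√347.2 ≈ ½·18.6333 ≈ 9.31665
m_b = ½√(2·148.84 + 2·222.01 − 26.01) = ½√715.69 ≈ ½·26.7524 ≈ 13.3762
m_c = ½√(2·148.84 + 2·26.01 − 222.01) = ½√127.69 ≈ ½·11.3 ≈ 5.65

m_a = 9.317, m_b = 13.38, m_c = 5.65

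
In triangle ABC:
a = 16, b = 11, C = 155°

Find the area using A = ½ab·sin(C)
A = ½·a·b·sin(C) = ½·16·11·sin(155°)
sin(155°) ≈ 0.422618
A ≈ ½·176·0.422618 = 88·0.422618 ≈ 37.1904

Area = 37.19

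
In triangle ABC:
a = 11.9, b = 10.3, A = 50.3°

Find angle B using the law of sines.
a/sin(A) = b/sin(B)  ⇒  sin(B) = b·sin(A)/a = 10.3·sin(50.3°)/11.9
sin(50.3°) ≈ 0.7694
sin(B) ≈ 10.3·0.7694/11.9 ≈ 7.92482/11.9 ≈ 0.665951
B = arcsin(0.665951) ≈ 41.7553°
(Since b ≤ a we need B ≤ A, so the obtuse alternative 180° − 41.7553° ≈ 138.245° is rejected.)

B = 41.76°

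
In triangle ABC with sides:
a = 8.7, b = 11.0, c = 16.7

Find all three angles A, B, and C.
Law of cosines for each angle (a² = 75.69, b² = 121, c² = 278.89):
cos(A) = (b² + c² − a²)/(2bc) = (121 + 278.89 − 75.69)/(2·11.0·16.7) = 324.2/367.4 ≈ 0.882417  ⇒  A ≈ 28.0647°
cos(B) = (a² + c² − b²)/(2ac) = (75.69 + 278.89 − 121)/(2·8.7·16.7) = 233.58/290.58 ≈ 0.803841  ⇒  B ≈ 36.5016°
cos(C) = (a² + b² − c²)/(2ab) = (75.69 + 121 − 278.89)/(2·8.7·11.0) = -82.2/191.4 ≈ -0.429467  ⇒  C ≈ 115.434°
Check: A + B + C ≈ 180°

A = 28.06°, B = 36.5°, C = 115.4°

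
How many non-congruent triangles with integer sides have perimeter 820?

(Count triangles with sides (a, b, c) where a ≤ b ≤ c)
Let a ≤ b ≤ c with a + b + c = 820. The only binding inequality is a + b > c, i.e. 820 − c > c, so c < 820/2; and c ≥ 820/3 since c is the largest side.
So 274 ≤ c ≤ 409. For each c, b runs from ⌈(820 − c)/2⌉ up to c (then a = 820 − b − c satisfies 1 ≤ a ≤ b automatically), giving c − ⌈(820 − c)/2⌉ + 1 choices.
Summing over c: 2 + 3 + 5 + 6 + … + 203 + 204  (136 terms, c = 274, …, 409) = 14008
Check (closed form: nearest integer to p²/48 for even p, (p+3)²/48 for odd p): 820²/48 = 672400/48 ≈ 14008.33 → 14008

14008 triangles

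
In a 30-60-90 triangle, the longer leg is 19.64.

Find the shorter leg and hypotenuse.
In a 30-60-90 triangle the sides are in ratio 1 : √3 : 2, so short leg = long leg/√3 and hypotenuse = 2·(short leg).
Short leg = 19.64/√3 ≈ 19.64/1.73205 ≈ 11.3392
Hypotenuse = 2·11.3392 ≈ 22.6783

Short leg = 11.34, Hypotenuse = 22.68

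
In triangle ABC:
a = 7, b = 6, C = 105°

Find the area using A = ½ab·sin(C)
A = ½·a·b·sin(C) = ½·7·6·sin(105°)
sin(105°) ≈ 0.965926
A ≈ ½·42·0.965926 = 21·0.965926 ≈ 20.2844

Area = 20.28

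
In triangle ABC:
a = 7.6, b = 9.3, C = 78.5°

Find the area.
Two sides and the included angle (SAS): A = ½·a·b·sin(C) = ½·7.6·9.3·sin(78.5°)
sin(78.5°) ≈ 0.979925
A ≈ ½·70.68·0.979925 = 35.34·0.979925 ≈ 34.6305

Area = 34.63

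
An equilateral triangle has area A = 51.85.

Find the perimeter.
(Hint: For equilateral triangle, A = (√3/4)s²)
A = (√3/4)s²  ⇒  s² = 4A/√3 = 4·51.85/√3 = 207.4/1.73205 ≈ 119.742
s ≈ √119.742 ≈ 10.9427
Perimeter = 3s ≈ 3·10.9427 ≈ 32.8281

Perimeter = 32.83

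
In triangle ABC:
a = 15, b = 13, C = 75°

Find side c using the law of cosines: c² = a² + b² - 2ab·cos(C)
c² = 15² + 13² − 2·15·13·cos(75°)
cos(75°) ≈ 0.258819
c² ≈ 225 + 169 − 390·(0.258819) ≈ 394 − 100.939 ≈ 293.061
c ≈ √293.061 ≈ 17.119

c = 17.12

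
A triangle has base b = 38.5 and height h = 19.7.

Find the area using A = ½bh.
A = ½·b·h = ½·38.5·19.7 = ½·758.45 = 379.225

Area = 379.225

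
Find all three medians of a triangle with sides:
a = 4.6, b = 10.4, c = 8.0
Median formula: m_a = ½√(2b² + 2c² − a²) (and cyclically). a² = 21.16, b² = 108.16, c² = 64.
m_a = ½√(2·108.16 + 2·64 − 21.16) = ½√323.16 ≈ ½·17.9767 ≈ 8.98833
m_b = ½√(2·21.16 + 2·64 − 108.16) = ½√62.16 ≈ ½·7.88416 ≈ 3.94208
m_c = ½√(2·21.16 + 2·108.16 − 64) = ½√194.64 ≈ ½·13.9513 ≈ 6.97567

m_a = 8.988, m_b = 3.942, m_c = 6.976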